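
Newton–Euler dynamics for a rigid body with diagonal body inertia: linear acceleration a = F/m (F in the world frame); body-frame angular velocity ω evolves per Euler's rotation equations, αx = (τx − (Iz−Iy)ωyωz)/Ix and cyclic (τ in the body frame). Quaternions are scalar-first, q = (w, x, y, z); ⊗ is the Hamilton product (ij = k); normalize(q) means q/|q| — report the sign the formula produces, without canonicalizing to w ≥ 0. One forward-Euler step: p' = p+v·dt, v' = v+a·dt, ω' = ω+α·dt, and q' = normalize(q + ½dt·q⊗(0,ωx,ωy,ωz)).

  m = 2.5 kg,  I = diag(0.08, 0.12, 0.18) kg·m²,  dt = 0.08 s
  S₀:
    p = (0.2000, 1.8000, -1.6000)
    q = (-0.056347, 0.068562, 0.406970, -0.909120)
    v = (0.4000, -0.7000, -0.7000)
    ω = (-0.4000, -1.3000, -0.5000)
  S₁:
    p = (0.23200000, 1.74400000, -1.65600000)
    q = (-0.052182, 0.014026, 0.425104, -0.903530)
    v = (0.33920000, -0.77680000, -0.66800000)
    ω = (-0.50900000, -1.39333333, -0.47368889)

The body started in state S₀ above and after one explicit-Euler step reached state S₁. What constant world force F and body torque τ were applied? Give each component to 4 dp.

Δω = ω₁−ω₀ = (-0.10900000, -0.09333333, 0.02631111)
gyro term ω₀×Iω₀ = (0.0390, -0.0200, 0.0208)
I·α + gyro = (-0.0700, -0.1600, 0.0800)
v₁ − v₀ = (-0.06080000, -0.07680000, 0.03200000)
F = m·Δv/dt = (-1.9000, -2.4000, 1.0000)

F = (-1.9000, -2.4000, 1.0000)
τ = (-0.0700, -0.1600, 0.0800)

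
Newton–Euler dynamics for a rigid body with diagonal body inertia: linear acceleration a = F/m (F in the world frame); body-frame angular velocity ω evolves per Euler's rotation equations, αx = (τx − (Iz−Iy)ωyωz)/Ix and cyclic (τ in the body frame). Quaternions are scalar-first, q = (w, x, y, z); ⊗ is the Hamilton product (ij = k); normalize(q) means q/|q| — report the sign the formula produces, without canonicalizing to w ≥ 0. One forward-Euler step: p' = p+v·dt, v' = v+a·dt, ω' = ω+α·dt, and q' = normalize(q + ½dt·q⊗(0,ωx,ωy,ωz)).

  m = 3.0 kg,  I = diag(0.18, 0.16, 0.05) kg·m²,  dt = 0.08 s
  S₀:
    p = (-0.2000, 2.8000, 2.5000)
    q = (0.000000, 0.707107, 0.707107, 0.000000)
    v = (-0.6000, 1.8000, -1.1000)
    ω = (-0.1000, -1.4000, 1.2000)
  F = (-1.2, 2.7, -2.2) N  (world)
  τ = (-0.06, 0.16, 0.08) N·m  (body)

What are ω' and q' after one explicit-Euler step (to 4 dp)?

ω×(Iω) gyroscopic = (0.1848, -0.0156, -0.0028)
angular accel α = (-1.3600, 1.0975, 1.6560)
ω' = ω + α·dt = (-0.2088, -1.3122, 1.3325)
2q̇ = q⊗(0,ω) = (1.0606605, 0.8485284, -0.8485284, -0.9192391)
q + ½dt·q⊗(0,ω), renormalized = (0.0423, 0.7390, 0.6713, -0.0367)

ω' = (-0.2088, -1.3122, 1.3325)
q' = (0.0423, 0.7390, 0.6713, -0.0367)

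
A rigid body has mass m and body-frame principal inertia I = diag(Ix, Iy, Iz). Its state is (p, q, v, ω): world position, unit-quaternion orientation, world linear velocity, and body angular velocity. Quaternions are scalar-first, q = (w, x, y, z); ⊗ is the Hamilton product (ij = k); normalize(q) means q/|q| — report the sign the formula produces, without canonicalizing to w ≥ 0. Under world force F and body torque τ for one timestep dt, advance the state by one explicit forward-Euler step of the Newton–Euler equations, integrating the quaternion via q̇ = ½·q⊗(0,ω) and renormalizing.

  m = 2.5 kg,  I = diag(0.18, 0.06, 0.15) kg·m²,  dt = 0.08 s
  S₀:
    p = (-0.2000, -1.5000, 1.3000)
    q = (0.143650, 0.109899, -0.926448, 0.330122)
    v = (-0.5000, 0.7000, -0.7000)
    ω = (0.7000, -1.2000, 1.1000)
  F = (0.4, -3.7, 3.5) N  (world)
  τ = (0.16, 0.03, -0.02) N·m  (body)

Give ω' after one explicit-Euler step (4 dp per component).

gyro term ω×Iω = (-0.1188, 0.0231, 0.1008)
α = I⁻¹(τ − ω×Iω) = (1.5489, 0.1150, -0.8053)
ω' = ω + α·dt = (0.8239, -1.1908, 1.0356)

ω' = (0.8239, -1.1908, 1.0356)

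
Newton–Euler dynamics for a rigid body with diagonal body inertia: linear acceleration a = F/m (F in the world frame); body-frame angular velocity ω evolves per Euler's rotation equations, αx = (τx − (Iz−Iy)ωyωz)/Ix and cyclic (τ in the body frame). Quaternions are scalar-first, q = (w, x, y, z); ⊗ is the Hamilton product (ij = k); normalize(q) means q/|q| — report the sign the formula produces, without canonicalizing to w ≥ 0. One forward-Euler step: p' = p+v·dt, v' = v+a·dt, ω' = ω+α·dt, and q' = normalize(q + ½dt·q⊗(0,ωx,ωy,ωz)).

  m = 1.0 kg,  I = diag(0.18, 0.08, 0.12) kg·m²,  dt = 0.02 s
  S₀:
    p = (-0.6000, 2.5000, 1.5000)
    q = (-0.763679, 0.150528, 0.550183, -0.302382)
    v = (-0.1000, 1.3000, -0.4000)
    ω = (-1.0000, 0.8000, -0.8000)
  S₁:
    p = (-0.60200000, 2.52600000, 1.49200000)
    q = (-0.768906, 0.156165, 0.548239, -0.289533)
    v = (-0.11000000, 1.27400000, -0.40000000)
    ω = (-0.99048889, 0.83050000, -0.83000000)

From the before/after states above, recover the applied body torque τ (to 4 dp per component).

τ = (0.0600, 0.1700, -0.1000)

rate change Δω = (0.00951111, 0.03050000, -0.03000000)
ω₀×(Iω₀) = (-0.0256, 0.0480, 0.0800)
applied torque τ = (0.0600, 0.1700, -0.1000)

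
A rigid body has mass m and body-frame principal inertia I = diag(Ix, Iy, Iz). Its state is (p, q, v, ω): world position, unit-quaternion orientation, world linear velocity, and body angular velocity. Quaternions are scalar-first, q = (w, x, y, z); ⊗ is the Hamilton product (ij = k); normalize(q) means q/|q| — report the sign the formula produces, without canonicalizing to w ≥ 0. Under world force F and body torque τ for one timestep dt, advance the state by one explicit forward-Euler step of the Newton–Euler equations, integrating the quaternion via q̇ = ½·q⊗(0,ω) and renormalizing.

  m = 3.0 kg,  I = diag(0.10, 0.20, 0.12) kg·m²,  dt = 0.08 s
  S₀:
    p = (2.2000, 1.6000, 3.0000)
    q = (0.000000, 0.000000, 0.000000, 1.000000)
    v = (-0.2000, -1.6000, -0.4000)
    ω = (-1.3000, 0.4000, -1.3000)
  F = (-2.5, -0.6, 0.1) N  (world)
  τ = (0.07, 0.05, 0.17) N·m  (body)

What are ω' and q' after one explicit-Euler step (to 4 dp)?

precession coupling ω×(Iω) = (0.0416, -0.0338, -0.0520)
angular accel α = (0.2840, 0.4190, 1.8500)
ω + α·dt = (-1.2773, 0.4335, -1.1520)
Hamilton product q⊗(0,ω) = (1.3000000, -0.4000000, -1.3000000, 0.0000000)
q' = normalize(q + ½dt·q⊗(0,ω)) = (0.0519, -0.0160, -0.0519, 0.9972)

ω' = (-1.2773, 0.4335, -1.1520)
q' = (0.0519, -0.0160, -0.0519, 0.9972)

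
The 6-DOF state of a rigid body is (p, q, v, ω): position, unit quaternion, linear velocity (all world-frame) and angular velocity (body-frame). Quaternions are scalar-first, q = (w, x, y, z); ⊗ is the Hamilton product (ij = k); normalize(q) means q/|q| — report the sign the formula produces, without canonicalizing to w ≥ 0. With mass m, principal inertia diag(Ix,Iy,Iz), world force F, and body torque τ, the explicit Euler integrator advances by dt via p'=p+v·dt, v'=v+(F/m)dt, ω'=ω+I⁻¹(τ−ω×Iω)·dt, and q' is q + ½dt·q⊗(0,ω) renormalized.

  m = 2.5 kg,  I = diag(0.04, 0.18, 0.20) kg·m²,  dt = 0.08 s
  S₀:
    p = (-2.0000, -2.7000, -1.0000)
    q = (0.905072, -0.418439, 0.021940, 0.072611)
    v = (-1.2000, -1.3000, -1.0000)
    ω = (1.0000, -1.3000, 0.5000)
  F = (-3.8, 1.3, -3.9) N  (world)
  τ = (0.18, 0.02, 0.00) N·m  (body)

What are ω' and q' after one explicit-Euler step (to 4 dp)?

ω' = (1.3860, -1.2556, 0.5728)
q' = (0.9193, -0.3771, -0.0138, 0.1113)

α = I⁻¹(τ − ω×Iω) = (4.8250, 0.5556, 0.9100)
ω' = ω + α·dt = (1.3860, -1.2556, 0.5728)
Hamilton product q⊗(0,ω) = (0.4106555, 1.0104363, -0.8947631, 0.9745667)
updated quaternion q' = (0.9193, -0.3771, -0.0138, 0.1113)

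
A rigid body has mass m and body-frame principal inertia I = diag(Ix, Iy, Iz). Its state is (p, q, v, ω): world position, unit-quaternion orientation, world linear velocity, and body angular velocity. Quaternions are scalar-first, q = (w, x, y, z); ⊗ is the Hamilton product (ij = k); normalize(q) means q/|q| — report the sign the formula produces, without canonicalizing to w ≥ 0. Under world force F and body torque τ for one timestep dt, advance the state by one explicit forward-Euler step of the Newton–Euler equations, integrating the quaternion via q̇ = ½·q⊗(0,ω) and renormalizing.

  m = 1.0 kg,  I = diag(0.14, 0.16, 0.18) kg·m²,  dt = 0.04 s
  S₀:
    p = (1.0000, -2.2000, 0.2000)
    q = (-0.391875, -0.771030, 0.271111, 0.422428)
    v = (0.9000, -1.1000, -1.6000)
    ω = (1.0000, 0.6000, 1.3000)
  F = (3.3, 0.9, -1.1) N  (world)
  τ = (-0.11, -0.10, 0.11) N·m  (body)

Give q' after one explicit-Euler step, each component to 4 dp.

q' = (-0.3905, -0.7764, 0.2947, 0.3973)

q⊗(0,ω) = (0.0592070, -0.2928875, 1.1896420, -1.2431665)
q' = normalize(q + ½dt·q⊗(0,ω)) = (-0.3905, -0.7764, 0.2947, 0.3973)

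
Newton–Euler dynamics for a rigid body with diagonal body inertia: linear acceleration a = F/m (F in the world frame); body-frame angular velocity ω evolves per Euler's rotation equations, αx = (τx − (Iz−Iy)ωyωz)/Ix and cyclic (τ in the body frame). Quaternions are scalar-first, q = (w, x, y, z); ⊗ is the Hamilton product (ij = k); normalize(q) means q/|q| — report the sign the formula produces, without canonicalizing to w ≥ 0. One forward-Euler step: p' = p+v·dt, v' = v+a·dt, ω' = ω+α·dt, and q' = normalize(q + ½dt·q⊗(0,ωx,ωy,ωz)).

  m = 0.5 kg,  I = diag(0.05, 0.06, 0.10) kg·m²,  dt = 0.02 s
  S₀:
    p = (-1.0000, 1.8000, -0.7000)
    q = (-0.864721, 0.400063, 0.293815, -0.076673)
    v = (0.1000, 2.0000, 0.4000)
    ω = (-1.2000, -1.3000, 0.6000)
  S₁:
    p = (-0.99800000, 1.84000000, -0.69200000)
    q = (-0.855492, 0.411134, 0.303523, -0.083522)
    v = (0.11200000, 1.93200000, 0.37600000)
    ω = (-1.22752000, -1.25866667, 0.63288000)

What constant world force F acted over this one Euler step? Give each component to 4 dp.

v₁ − v₀ = (0.01200000, -0.06800000, -0.02400000)
applied force F = (0.3000, -1.7000, -0.6000)

F = (0.3000, -1.7000, -0.6000)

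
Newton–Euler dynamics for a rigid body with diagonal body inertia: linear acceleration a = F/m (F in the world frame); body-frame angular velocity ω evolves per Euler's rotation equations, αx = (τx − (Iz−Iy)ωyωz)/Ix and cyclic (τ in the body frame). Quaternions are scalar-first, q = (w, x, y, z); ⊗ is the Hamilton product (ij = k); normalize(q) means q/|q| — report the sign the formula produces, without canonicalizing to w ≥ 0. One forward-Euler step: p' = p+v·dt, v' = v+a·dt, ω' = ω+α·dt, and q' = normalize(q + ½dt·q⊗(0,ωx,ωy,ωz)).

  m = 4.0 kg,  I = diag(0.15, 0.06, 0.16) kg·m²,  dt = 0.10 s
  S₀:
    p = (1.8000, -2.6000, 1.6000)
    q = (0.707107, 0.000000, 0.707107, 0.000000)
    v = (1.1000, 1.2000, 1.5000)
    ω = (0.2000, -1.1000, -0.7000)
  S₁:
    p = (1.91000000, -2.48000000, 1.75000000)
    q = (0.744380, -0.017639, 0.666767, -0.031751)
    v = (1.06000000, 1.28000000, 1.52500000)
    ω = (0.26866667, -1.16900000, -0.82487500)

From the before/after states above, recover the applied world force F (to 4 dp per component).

F = (-1.6000, 3.2000, 1.0000)

velocity change Δv = (-0.04000000, 0.08000000, 0.02500000)
applied force F = (-1.6000, 3.2000, 1.0000)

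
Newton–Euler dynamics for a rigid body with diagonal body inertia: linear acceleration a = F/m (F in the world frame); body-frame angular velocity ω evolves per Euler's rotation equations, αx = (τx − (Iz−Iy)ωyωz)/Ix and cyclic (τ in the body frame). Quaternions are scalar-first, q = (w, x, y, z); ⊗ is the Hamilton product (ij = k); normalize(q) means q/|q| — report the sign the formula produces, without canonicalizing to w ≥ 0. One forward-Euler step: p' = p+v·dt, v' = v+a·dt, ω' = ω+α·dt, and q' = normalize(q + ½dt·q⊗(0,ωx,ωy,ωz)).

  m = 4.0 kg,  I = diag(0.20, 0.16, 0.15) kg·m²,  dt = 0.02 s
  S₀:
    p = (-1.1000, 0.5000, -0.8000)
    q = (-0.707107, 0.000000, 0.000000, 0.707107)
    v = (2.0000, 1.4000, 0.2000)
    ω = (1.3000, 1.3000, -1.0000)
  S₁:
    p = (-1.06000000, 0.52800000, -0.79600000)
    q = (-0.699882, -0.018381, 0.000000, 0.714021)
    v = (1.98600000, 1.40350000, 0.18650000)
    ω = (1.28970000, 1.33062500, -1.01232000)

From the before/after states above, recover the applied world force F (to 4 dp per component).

F = (-2.8000, 0.7000, -2.7000)

Δv = v₁−v₀ = (-0.01400000, 0.00350000, -0.01350000)
m·(v₁−v₀)/dt = (-2.8000, 0.7000, -2.7000)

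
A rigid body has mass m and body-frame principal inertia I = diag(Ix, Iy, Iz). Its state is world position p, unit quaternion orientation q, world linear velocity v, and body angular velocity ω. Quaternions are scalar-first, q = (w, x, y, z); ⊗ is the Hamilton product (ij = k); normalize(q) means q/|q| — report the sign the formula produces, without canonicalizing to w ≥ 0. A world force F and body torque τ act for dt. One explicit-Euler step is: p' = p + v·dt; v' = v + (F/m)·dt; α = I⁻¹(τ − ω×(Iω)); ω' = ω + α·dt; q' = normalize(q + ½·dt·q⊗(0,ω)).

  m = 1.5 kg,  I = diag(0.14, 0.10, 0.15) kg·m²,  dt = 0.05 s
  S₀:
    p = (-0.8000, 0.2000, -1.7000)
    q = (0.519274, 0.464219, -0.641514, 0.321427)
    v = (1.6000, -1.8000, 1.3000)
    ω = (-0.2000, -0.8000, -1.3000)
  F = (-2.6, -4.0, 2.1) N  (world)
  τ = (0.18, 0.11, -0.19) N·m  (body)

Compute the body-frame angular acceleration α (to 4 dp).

α = (0.9143, 1.1260, -1.2240)

precession coupling ω×(Iω) = (0.0520, -0.0026, -0.0064)
α = I⁻¹(τ − ω×Iω) = (0.9143, 1.1260, -1.2240)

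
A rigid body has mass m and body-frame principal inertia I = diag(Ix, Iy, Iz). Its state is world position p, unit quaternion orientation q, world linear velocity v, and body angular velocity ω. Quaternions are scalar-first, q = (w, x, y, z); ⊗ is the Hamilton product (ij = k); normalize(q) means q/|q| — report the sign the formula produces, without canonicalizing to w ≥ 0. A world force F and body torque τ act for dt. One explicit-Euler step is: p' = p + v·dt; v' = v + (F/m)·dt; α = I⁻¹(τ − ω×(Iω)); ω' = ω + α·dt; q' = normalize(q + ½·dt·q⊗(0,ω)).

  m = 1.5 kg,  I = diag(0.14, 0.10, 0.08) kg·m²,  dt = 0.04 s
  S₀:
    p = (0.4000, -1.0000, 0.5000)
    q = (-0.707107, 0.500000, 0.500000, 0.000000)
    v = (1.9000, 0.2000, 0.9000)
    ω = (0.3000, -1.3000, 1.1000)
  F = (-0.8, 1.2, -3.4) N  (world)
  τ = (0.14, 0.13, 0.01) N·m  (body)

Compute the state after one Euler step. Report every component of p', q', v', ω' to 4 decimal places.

(τ − ω×Iω)/I = (0.7957, 1.1020, -0.0700)
ω + α·dt = (0.3318, -1.2559, 1.0972)
q⊗(0,ω) = (0.5000000, 0.3378679, 0.3692391, -1.5778177)
q' = normalize(q + ½dt·q⊗(0,ω)) = (-0.6967, 0.5065, 0.5071, -0.0315)
a = (-0.5333, 0.8000, -2.2667)
p + v·dt = (0.4760, -0.9920, 0.5360)
v' = v + a·dt = (1.8787, 0.2320, 0.8093)

p' = (0.4760, -0.9920, 0.5360)
q' = (-0.6967, 0.5065, 0.5071, -0.0315)
v' = (1.8787, 0.2320, 0.8093)
ω' = (0.3318, -1.2559, 1.0972)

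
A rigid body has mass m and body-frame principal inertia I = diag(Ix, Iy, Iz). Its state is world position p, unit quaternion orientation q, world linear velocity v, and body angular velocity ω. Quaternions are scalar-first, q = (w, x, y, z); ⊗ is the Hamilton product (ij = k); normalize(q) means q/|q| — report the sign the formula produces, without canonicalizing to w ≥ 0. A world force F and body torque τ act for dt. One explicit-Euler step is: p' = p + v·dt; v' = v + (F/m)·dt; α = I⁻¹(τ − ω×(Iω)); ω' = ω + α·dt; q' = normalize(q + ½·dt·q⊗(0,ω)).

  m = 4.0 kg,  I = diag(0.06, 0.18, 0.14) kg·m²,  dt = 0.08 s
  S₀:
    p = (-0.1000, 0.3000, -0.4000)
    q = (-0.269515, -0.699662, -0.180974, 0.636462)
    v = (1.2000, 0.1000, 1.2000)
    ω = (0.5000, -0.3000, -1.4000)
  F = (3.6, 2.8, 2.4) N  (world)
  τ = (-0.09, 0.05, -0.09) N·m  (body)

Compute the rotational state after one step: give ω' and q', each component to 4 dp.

ω' = (0.4024, -0.3027, -1.4411)
q' = (-0.2216, -0.6860, -0.2038, 0.6624)

ω×(Iω) gyroscopic = (-0.0168, 0.0560, -0.0180)
angular accel α = (-1.2200, -0.0333, -0.5143)
ω' = ω + α·dt = (0.4024, -0.3027, -1.4411)
2q̇ = q⊗(0,ω) = (1.1865856, 0.3095447, -0.5804413, 0.6777066)
updated quaternion q' = (-0.2216, -0.6860, -0.2038, 0.6624)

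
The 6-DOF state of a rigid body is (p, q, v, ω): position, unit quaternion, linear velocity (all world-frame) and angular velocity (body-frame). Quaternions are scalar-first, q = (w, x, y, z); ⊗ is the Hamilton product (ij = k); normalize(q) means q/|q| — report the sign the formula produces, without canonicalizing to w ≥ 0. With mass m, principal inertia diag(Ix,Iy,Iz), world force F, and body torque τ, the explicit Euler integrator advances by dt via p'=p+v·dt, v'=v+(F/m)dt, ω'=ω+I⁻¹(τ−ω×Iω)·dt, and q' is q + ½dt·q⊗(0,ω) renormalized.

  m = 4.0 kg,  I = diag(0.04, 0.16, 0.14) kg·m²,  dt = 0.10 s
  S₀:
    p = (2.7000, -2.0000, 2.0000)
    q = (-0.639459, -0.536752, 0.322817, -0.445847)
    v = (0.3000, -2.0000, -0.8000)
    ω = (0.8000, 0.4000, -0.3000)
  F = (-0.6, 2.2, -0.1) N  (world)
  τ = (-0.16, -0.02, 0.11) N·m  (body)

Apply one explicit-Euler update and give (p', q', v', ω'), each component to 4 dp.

p' = (2.7300, -2.2000, 1.9200)
q' = (-0.6304, -0.5576, 0.2838, -0.4594)
v' = (0.2850, -1.9450, -0.8025)
ω' = (0.3940, 0.3725, -0.2489)

(τ − ω×Iω)/I = (-4.0600, -0.2750, 0.5114)
ω' = ω + α·dt = (0.3940, 0.3725, -0.2489)
2q̇ = q⊗(0,ω) = (0.1665207, -0.4300735, -0.7734868, -0.2811167)
updated quaternion q' = (-0.6304, -0.5576, 0.2838, -0.4594)
new position p' = (2.7300, -2.2000, 1.9200)
v' = v + a·dt = (0.2850, -1.9450, -0.8025)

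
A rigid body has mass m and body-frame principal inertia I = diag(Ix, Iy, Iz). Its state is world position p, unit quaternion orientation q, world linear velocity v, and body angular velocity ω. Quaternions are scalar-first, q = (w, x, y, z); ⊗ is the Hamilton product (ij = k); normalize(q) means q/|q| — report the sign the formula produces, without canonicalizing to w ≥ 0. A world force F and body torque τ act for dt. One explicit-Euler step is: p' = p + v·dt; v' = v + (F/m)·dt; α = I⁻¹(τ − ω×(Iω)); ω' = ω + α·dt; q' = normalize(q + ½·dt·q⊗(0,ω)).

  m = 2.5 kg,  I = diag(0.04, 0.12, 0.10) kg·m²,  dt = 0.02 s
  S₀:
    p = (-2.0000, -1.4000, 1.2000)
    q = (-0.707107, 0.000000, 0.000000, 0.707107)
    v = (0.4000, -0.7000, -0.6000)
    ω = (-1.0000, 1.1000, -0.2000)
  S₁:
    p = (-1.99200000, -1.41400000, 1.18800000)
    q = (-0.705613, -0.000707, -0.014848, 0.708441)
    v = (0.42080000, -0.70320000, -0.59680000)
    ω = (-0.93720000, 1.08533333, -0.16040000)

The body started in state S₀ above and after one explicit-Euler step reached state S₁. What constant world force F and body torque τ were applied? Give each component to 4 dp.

F = (2.6000, -0.4000, 0.4000)
τ = (0.1300, -0.1000, 0.1100)

ω₁ − ω₀ = (0.06280000, -0.01466667, 0.03960000)
τ = I·(Δω/dt) + ω₀×(Iω₀) = (0.1300, -0.1000, 0.1100)
Δv = v₁−v₀ = (0.02080000, -0.00320000, 0.00320000)
m·(v₁−v₀)/dt = (2.6000, -0.4000, 0.4000)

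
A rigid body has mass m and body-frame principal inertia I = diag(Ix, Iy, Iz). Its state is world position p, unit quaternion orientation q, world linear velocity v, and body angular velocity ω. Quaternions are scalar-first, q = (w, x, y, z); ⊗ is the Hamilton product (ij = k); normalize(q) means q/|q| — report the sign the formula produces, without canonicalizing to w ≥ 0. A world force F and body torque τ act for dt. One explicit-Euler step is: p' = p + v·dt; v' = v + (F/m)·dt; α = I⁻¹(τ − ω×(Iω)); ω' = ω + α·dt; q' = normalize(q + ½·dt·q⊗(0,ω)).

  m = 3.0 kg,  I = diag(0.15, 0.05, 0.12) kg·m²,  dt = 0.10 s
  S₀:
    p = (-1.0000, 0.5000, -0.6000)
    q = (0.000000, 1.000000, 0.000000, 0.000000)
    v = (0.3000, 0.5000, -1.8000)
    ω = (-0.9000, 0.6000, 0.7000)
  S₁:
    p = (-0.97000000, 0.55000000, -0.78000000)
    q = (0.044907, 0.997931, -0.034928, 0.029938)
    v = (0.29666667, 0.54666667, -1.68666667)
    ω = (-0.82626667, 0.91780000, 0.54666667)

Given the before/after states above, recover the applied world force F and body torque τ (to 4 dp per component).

Δω = ω₁−ω₀ = (0.07373333, 0.31780000, -0.15333333)
precession coupling = (0.0294, -0.0189, 0.0540)
τ = I·(Δω/dt) + ω₀×(Iω₀) = (0.1400, 0.1400, -0.1300)
v₁ − v₀ = (-0.00333333, 0.04666667, 0.11333333)
F = m·Δv/dt = (-0.1000, 1.4000, 3.4000)

F = (-0.1000, 1.4000, 3.4000)
τ = (0.1400, 0.1400, -0.1300)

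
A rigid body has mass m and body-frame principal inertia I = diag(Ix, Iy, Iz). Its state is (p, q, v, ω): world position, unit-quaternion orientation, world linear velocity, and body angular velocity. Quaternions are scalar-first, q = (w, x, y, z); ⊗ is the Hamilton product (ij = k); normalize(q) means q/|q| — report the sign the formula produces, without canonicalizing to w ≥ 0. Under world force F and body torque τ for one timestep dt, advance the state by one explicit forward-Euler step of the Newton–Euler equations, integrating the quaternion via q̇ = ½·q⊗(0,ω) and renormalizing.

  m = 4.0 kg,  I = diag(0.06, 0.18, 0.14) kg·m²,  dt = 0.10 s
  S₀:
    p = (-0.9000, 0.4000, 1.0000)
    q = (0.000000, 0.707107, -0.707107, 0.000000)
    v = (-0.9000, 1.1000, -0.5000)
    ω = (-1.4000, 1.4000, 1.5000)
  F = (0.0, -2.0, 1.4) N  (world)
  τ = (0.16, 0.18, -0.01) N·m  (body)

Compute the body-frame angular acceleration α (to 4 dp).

gyro term ω×Iω = (-0.0840, 0.1680, -0.2352)
angular accel α = (4.0667, 0.0667, 1.6086)

α = (4.0667, 0.0667, 1.6086)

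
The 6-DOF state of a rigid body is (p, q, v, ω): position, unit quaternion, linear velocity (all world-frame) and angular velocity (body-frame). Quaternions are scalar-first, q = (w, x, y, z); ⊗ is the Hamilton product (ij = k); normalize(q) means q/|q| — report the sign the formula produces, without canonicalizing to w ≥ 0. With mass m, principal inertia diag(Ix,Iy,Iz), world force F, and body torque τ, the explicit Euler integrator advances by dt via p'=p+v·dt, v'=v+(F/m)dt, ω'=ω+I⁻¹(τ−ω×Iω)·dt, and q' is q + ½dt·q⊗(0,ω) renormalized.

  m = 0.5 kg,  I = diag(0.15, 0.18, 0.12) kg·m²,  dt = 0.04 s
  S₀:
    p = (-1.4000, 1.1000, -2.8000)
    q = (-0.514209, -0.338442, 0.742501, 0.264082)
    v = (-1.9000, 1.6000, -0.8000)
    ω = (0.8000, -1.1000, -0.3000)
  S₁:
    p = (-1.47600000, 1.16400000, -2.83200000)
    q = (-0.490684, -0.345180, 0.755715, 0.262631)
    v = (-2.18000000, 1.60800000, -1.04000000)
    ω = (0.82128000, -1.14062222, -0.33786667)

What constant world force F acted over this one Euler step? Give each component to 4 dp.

F = (-3.5000, 0.1000, -3.0000)

velocity change Δv = (-0.28000000, 0.00800000, -0.24000000)
m·(v₁−v₀)/dt = (-3.5000, 0.1000, -3.0000)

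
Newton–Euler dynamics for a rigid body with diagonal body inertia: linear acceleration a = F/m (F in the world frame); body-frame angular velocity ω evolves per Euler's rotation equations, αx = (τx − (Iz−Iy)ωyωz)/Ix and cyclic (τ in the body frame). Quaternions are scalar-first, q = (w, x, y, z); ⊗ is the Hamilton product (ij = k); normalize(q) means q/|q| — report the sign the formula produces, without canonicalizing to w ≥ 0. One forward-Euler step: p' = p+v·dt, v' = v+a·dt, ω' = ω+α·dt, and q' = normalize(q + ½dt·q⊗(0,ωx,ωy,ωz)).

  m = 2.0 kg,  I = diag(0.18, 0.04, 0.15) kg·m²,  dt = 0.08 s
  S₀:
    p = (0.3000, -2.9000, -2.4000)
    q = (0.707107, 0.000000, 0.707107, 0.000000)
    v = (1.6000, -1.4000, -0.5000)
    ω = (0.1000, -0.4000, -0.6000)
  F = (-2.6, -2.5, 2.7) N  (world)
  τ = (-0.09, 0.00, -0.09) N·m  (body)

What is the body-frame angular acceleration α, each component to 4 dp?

gyro term ω×Iω = (0.0264, -0.0018, 0.0056)
angular accel α = (-0.6467, 0.0450, -0.6373)

α = (-0.6467, 0.0450, -0.6373)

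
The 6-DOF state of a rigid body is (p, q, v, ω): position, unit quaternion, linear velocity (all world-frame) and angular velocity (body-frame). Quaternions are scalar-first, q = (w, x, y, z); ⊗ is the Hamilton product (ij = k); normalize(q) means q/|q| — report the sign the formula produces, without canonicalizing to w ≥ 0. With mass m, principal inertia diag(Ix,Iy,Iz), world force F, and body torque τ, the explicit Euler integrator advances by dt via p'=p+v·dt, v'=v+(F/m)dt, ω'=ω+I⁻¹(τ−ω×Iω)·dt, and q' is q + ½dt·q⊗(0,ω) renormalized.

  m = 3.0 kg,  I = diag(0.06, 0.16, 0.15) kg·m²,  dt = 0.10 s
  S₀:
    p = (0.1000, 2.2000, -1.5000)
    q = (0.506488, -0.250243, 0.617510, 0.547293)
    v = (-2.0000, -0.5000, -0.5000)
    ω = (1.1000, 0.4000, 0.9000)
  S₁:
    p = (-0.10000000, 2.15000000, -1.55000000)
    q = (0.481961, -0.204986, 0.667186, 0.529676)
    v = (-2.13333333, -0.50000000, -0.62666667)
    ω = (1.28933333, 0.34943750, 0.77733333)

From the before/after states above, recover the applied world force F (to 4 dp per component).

F = (-4.0000, 0.0000, -3.8000)

Δv = v₁−v₀ = (-0.13333333, 0.00000000, -0.12666667)
F = m·Δv/dt = (-4.0000, 0.0000, -3.8000)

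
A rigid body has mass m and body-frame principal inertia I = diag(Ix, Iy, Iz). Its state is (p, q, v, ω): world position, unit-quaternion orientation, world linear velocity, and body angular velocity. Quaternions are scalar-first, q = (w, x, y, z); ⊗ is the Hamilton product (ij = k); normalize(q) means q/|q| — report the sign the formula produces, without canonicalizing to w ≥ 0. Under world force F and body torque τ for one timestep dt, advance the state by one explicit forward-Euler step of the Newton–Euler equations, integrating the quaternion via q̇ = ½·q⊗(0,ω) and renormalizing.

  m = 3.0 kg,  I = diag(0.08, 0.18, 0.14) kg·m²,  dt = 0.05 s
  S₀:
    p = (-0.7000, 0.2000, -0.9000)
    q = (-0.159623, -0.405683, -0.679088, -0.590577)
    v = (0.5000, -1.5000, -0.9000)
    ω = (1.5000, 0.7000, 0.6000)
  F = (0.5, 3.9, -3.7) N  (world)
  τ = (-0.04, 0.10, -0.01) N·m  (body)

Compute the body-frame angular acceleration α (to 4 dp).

α = (-0.2900, 0.8556, -0.8214)

ω×(Iω) gyroscopic = (-0.0168, -0.0540, 0.1050)
angular accel α = (-0.2900, 0.8556, -0.8214)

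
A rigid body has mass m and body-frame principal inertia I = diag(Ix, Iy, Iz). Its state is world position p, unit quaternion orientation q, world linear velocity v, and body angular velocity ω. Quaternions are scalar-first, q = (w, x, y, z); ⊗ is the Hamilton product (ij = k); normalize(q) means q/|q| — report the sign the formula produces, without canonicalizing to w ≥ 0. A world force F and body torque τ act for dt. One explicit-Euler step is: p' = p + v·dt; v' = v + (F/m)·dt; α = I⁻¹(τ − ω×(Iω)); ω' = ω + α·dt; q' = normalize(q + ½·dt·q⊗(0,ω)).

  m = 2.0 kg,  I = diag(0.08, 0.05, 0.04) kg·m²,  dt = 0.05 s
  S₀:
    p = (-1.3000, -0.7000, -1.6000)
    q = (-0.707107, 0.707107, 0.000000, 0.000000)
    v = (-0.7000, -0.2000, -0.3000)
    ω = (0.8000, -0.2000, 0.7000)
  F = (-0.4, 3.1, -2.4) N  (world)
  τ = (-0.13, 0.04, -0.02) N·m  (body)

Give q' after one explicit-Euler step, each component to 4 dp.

q⊗(0,ω) = (-0.5656856, -0.5656856, -0.3535535, -0.6363963)
updated quaternion q' = (-0.7210, 0.6927, -0.0088, -0.0159)

q' = (-0.7210, 0.6927, -0.0088, -0.0159)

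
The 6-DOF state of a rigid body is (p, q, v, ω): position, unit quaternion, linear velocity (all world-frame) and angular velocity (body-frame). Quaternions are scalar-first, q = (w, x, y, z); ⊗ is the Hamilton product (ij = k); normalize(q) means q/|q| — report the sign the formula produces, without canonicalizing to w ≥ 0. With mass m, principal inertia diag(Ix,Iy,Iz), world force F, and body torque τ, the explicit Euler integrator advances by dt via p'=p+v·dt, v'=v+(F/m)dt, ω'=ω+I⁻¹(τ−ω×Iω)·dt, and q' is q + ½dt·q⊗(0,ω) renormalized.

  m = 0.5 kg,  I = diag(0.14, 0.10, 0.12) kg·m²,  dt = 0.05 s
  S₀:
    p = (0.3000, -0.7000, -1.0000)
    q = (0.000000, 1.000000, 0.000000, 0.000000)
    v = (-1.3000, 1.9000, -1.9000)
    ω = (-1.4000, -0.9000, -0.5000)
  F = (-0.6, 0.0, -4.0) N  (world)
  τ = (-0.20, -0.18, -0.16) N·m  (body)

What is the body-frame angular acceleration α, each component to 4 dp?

precession coupling ω×(Iω) = (0.0090, 0.0140, -0.0504)
(τ − ω×Iω)/I = (-1.4929, -1.9400, -0.9133)

α = (-1.4929, -1.9400, -0.9133)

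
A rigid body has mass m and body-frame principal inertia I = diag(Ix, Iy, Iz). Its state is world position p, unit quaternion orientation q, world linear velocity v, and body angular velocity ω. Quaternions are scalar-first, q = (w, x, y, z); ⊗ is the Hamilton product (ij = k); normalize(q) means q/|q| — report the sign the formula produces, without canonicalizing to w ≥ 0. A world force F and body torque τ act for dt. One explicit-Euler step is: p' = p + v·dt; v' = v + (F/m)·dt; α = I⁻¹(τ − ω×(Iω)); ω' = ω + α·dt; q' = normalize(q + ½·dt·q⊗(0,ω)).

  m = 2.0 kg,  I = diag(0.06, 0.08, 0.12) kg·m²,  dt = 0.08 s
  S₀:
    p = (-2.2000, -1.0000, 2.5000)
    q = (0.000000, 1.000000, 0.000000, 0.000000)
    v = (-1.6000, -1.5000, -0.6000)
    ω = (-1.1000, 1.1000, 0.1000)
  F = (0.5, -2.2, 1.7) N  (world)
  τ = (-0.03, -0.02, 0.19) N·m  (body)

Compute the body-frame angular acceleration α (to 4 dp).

α = (-0.5733, -0.3325, 1.7850)

ω×(Iω) gyroscopic = (0.0044, 0.0066, -0.0242)
(τ − ω×Iω)/I = (-0.5733, -0.3325, 1.7850)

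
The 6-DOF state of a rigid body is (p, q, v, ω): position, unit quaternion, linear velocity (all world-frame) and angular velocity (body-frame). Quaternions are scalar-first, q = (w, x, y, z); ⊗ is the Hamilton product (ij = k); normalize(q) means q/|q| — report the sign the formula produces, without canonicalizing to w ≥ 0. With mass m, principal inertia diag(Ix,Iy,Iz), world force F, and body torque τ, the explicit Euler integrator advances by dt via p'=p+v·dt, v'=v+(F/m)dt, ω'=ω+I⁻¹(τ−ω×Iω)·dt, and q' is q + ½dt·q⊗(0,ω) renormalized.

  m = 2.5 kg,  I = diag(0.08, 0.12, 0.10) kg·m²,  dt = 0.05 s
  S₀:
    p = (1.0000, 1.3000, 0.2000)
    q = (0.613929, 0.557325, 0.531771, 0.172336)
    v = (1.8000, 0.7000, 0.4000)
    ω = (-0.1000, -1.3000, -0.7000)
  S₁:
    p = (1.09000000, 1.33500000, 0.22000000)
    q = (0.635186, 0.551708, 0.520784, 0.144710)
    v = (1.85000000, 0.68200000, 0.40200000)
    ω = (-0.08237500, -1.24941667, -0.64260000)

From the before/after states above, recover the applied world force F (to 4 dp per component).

v₁ − v₀ = (0.05000000, -0.01800000, 0.00200000)
F = m·Δv/dt = (2.5000, -0.9000, 0.1000)

F = (2.5000, -0.9000, 0.1000)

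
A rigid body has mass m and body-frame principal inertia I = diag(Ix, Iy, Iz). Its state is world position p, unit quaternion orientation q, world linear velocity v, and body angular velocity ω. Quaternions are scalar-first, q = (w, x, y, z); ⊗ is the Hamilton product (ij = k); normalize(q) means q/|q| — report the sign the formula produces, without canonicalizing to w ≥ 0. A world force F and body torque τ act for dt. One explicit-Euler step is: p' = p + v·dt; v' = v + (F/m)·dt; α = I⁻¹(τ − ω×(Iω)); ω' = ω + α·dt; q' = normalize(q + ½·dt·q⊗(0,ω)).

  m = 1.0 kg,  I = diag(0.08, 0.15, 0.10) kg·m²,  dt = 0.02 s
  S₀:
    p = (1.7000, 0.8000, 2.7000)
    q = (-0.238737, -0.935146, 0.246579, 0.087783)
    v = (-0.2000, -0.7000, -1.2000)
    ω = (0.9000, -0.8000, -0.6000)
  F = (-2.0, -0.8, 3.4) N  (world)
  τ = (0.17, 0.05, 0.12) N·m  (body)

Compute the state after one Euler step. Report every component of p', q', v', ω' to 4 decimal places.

p' = (1.6960, 0.7860, 2.6760)
q' = (-0.2278, -0.9380, 0.2436, 0.0945)
v' = (-0.2400, -0.7160, -1.1320)
ω' = (0.9485, -0.7948, -0.5659)

linear accel F/m = (-2.0000, -0.8000, 3.4000)
new position p' = (1.6960, 0.7860, 2.6760)
v + (F/m)dt = (-0.2400, -0.7160, -1.1320)
ω×(Iω) gyroscopic = (-0.0240, 0.0108, -0.0504)
(τ − ω×Iω)/I = (2.4250, 0.2613, 1.7040)
ω + α·dt = (0.9485, -0.7948, -0.5659)
Hamilton product q⊗(0,ω) = (1.0915644, -0.2925843, -0.2910933, 0.6694379)
q + ½dt·q⊗(0,ω), renormalized = (-0.2278, -0.9380, 0.2436, 0.0945)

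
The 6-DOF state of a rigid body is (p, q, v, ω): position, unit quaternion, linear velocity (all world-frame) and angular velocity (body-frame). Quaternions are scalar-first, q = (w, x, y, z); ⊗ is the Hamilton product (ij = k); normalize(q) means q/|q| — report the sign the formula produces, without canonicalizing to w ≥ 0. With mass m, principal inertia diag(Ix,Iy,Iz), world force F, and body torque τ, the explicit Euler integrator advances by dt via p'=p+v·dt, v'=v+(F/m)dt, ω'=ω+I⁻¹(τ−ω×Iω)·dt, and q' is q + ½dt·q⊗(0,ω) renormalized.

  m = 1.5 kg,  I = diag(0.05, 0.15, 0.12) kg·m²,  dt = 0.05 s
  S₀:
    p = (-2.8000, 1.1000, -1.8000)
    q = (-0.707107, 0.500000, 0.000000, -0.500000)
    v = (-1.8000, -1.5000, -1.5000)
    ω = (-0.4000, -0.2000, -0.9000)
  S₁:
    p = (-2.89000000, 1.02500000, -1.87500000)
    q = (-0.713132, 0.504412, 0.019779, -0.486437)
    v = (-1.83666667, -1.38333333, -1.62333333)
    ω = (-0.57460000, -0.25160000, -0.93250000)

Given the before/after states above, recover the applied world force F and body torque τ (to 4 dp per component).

F = (-1.1000, 3.5000, -3.7000)
τ = (-0.1800, -0.1800, -0.0700)

Δv = v₁−v₀ = (-0.03666667, 0.11666667, -0.12333333)
m·(v₁−v₀)/dt = (-1.1000, 3.5000, -3.7000)
Δω = ω₁−ω₀ = (-0.17460000, -0.05160000, -0.03250000)
I·α + gyro = (-0.1800, -0.1800, -0.0700)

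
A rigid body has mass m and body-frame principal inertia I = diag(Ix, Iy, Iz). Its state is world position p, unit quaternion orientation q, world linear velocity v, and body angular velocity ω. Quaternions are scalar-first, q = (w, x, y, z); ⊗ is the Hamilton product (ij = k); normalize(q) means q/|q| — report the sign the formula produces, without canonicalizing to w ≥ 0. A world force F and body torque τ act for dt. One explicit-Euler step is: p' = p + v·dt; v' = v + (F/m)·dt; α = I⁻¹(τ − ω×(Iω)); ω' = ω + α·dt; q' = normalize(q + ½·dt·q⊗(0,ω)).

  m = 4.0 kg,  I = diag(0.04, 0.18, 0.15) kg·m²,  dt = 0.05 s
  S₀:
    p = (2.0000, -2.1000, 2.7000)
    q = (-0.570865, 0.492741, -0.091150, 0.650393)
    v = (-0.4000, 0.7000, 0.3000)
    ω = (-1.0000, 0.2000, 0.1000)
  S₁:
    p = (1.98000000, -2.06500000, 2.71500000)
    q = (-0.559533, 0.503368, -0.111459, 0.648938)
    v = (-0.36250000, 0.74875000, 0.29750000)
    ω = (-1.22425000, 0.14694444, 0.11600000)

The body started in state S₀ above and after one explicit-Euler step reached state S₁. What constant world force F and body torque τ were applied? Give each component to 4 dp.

F = (3.0000, 3.9000, -0.2000)
τ = (-0.1800, -0.1800, 0.0200)

velocity change Δv = (0.03750000, 0.04875000, -0.00250000)
applied force F = (3.0000, 3.9000, -0.2000)
ω₁ − ω₀ = (-0.22425000, -0.05305556, 0.01600000)
I·α + gyro = (-0.1800, -0.1800, 0.0200)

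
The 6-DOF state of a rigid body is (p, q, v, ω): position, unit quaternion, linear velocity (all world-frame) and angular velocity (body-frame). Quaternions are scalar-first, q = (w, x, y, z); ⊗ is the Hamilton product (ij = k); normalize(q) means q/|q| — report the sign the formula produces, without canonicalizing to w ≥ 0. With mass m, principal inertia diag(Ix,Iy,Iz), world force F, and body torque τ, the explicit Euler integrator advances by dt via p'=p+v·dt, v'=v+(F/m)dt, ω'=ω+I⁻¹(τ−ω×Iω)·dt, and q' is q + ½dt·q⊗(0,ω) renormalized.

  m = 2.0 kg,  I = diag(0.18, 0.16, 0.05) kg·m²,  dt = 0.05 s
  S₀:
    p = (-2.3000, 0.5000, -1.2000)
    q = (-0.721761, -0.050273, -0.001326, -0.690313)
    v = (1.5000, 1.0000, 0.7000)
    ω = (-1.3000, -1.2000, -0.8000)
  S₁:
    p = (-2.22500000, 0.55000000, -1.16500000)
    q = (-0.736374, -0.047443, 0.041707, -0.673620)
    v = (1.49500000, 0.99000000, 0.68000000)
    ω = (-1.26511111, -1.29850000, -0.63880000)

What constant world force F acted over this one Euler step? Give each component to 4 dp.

v₁ − v₀ = (-0.00500000, -0.01000000, -0.02000000)
F = m·Δv/dt = (-0.2000, -0.4000, -0.8000)

F = (-0.2000, -0.4000, -0.8000)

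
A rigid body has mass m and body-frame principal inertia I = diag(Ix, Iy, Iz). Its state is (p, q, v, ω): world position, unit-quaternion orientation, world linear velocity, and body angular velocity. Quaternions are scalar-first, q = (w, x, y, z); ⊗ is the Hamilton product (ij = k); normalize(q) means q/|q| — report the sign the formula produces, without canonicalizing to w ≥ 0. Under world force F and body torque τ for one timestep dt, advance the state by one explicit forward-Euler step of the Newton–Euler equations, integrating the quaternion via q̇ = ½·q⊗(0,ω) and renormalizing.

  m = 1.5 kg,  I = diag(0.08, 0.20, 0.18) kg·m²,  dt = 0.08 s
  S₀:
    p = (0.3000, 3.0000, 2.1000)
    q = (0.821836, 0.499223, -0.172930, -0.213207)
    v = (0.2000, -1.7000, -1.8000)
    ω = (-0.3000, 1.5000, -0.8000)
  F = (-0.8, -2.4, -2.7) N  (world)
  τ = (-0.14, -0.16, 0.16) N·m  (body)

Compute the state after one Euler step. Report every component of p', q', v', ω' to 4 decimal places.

p' = (0.3160, 2.8640, 1.9560)
q' = (0.8294, 0.5065, -0.1048, -0.2111)
v' = (0.1573, -1.8280, -1.9440)
ω' = (-0.4640, 1.4456, -0.7049)

angular accel α = (-2.0500, -0.6800, 1.1889)
ω' = ω + α·dt = (-0.4640, 1.4456, -0.7049)
q⊗(0,ω) = (0.2385963, 0.2116037, 1.6960945, 0.0394867)
q + ½dt·q⊗(0,ω), renormalized = (0.8294, 0.5065, -0.1048, -0.2111)
a = F/m = (-0.5333, -1.6000, -1.8000)
new position p' = (0.3160, 2.8640, 1.9560)
new velocity v' = (0.1573, -1.8280, -1.9440)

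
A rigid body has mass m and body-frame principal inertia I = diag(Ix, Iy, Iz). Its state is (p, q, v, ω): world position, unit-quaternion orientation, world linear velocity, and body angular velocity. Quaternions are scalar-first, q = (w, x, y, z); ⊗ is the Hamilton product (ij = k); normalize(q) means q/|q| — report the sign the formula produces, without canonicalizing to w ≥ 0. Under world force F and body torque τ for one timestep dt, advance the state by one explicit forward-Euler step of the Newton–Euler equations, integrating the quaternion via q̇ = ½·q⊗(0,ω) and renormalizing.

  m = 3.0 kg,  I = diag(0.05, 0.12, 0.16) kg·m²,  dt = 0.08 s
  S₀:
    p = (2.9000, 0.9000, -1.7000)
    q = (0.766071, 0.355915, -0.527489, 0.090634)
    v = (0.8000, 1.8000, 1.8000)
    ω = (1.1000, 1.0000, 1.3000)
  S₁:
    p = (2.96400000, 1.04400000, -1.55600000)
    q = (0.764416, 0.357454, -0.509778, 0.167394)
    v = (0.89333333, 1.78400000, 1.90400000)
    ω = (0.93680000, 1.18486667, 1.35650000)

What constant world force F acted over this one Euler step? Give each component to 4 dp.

v₁ − v₀ = (0.09333333, -0.01600000, 0.10400000)
F = m·Δv/dt = (3.5000, -0.6000, 3.9000)

F = (3.5000, -0.6000, 3.9000)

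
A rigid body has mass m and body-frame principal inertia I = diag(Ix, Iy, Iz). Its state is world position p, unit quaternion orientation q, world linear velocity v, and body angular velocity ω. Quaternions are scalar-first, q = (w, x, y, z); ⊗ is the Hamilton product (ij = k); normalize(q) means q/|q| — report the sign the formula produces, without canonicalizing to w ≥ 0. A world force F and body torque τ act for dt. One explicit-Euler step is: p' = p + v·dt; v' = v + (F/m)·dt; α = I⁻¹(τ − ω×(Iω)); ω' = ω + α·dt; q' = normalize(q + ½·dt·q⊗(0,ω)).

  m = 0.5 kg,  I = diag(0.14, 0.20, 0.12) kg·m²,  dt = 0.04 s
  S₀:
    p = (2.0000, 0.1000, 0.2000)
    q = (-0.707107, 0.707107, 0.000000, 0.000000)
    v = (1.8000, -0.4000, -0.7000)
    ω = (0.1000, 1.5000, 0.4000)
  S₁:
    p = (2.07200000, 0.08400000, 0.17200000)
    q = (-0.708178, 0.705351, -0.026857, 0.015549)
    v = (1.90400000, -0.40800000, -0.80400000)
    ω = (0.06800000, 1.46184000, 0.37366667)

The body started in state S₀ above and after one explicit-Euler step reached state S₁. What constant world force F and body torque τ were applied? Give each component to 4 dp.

velocity change Δv = (0.10400000, -0.00800000, -0.10400000)
m·(v₁−v₀)/dt = (1.3000, -0.1000, -1.3000)
ω₁ − ω₀ = (-0.03200000, -0.03816000, -0.02633333)
precession coupling = (-0.0480, 0.0008, 0.0090)
applied torque τ = (-0.1600, -0.1900, -0.0700)

F = (1.3000, -0.1000, -1.3000)
τ = (-0.1600, -0.1900, -0.0700)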